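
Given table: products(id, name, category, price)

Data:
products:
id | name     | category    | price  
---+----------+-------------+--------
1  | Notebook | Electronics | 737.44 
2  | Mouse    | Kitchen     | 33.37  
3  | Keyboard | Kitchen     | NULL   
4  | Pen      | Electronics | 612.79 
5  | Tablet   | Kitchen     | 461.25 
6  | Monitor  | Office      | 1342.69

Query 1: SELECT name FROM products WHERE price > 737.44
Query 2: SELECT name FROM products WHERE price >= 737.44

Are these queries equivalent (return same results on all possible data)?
No, not equivalent

Query 1 returns: [('Monitor',)]
Query 2 returns: [('Notebook',), ('Monitor',)]

Reason: > vs >= gives different results when price = 737.44 exists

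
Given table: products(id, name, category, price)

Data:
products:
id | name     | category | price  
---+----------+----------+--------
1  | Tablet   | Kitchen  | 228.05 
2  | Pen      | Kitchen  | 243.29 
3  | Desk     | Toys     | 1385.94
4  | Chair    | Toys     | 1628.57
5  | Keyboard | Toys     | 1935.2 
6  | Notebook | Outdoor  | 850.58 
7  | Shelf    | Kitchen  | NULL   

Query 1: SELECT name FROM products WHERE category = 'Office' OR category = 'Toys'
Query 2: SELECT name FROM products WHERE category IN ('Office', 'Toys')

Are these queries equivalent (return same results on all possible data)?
Yes, equivalent

Both queries return: [('Chair',), ('Desk',), ('Keyboard',)]

Reason: OR vs IN are equivalent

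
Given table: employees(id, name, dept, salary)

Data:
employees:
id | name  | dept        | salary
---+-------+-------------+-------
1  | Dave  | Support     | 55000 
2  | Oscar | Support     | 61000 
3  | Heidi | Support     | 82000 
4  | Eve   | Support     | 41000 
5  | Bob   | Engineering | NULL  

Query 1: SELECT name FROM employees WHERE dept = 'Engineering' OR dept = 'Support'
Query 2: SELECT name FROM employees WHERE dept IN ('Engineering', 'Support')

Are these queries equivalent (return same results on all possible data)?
Yes, equivalent

Both queries return: [('Bob',), ('Dave',), ('Eve',), ('Heidi',), ('Oscar',)]

Reason: OR vs IN are equivalent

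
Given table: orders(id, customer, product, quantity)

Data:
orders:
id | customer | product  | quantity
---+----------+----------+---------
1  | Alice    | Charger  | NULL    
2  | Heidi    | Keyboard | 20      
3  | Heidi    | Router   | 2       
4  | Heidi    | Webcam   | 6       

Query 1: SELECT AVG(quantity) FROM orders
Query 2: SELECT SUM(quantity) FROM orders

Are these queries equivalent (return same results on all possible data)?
No, not equivalent

Query 1 returns: [(9.333333333333334,)]
Query 2 returns: [(28,)]

Reason: AVG vs SUM give different aggregate values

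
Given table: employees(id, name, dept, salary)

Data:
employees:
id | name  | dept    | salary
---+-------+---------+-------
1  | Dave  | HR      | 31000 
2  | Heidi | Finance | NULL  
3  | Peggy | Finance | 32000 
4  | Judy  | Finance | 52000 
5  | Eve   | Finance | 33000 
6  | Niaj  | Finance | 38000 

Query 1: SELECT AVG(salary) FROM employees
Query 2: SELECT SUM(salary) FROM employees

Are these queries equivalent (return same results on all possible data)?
No, not equivalent

Query 1 returns: [(37200.0,)]
Query 2 returns: [(186000,)]

Reason: AVG vs SUM give different aggregate values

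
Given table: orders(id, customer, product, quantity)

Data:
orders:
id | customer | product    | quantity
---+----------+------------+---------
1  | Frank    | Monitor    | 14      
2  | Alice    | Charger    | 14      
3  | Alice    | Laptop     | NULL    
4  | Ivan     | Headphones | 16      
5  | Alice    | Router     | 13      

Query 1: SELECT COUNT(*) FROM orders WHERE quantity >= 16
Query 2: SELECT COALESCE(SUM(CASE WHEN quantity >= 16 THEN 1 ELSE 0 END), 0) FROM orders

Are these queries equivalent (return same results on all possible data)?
Yes, equivalent

Both queries return: [(1,)]

Reason: COUNT with WHERE vs conditional SUM (COALESCE handles empty-table NULL)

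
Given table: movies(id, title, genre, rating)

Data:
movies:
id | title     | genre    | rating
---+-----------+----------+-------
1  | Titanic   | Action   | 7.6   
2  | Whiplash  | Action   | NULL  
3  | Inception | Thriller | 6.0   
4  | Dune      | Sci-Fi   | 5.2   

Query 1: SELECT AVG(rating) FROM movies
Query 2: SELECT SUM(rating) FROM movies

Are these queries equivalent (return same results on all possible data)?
No, not equivalent

Query 1 returns: [(6.266666666666667,)]
Query 2 returns: [(18.8,)]

Reason: AVG vs SUM give different aggregate values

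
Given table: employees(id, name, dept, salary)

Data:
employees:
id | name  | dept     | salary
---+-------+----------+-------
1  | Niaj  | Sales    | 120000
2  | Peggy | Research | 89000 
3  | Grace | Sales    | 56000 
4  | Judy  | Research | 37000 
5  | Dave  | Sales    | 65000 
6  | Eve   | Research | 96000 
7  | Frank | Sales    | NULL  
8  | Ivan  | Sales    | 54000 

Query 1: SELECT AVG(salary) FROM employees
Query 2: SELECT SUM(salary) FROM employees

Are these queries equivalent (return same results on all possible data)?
No, not equivalent

Query 1 returns: [(73857.14285714286,)]
Query 2 returns: [(517000,)]

Reason: AVG vs SUM give different aggregate values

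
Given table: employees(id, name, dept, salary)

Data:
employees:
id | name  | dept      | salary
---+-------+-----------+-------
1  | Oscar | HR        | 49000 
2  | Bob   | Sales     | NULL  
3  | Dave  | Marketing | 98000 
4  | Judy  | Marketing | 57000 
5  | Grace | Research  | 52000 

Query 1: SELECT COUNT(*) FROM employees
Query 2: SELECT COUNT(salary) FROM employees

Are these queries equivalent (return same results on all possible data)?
No, not equivalent

Query 1 returns: [(5,)]
Query 2 returns: [(4,)]

Reason: COUNT(*) includes NULLs, COUNT(column) excludes them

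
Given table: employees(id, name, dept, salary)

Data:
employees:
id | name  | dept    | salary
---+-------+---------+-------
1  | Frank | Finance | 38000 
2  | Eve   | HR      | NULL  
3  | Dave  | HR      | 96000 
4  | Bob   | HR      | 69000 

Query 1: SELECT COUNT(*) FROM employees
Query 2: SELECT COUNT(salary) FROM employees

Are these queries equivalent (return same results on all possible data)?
No, not equivalent

Query 1 returns: [(4,)]
Query 2 returns: [(3,)]

Reason: COUNT(*) includes NULLs, COUNT(column) excludes them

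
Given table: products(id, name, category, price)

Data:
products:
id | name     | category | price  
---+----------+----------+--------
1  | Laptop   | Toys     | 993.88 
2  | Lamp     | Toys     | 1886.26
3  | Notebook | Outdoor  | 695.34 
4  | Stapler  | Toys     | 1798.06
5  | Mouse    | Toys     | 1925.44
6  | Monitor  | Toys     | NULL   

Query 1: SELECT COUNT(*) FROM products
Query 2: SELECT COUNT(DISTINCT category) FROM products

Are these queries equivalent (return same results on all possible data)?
No, not equivalent

Query 1 returns: [(6,)]
Query 2 returns: [(2,)]

Reason: COUNT(*) counts rows, COUNT(DISTINCT category) counts unique categorys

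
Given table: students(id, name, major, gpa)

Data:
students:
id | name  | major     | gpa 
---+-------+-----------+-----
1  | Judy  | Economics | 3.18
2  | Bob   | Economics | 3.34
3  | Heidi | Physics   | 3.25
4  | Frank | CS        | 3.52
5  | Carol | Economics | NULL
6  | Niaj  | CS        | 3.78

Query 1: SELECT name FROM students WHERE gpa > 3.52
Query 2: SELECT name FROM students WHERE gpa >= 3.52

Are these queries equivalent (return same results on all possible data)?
No, not equivalent

Query 1 returns: [('Niaj',)]
Query 2 returns: [('Frank',), ('Niaj',)]

Reason: > vs >= gives different results when gpa = 3.52 exists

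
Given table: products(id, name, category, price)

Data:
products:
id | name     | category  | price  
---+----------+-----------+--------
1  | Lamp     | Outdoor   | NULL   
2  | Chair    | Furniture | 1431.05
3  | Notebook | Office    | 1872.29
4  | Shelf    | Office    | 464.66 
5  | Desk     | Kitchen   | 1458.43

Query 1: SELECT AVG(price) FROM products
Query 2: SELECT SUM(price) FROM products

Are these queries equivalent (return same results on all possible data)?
No, not equivalent

Query 1 returns: [(1306.6075,)]
Query 2 returns: [(5226.43,)]

Reason: AVG vs SUM give different aggregate values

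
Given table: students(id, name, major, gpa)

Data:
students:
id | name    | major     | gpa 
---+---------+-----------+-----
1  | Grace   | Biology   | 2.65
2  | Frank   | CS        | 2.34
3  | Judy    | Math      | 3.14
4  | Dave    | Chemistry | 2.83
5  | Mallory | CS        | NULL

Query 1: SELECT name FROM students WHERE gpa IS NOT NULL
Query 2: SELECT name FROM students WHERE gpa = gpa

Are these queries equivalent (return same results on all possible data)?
Yes, equivalent

Both queries return: [('Dave',), ('Frank',), ('Grace',), ('Judy',)]

Reason: IS NOT NULL vs self-equality (both exclude NULLs)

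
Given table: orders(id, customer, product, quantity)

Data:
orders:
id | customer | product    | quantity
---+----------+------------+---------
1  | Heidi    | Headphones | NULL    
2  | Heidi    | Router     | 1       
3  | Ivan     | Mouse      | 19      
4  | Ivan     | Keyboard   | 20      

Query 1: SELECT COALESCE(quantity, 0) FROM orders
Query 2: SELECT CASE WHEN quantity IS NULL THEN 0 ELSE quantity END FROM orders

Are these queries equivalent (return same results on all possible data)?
Yes, equivalent

Both queries return: [(0,), (1,), (19,), (20,)]

Reason: COALESCE vs CASE for NULL handling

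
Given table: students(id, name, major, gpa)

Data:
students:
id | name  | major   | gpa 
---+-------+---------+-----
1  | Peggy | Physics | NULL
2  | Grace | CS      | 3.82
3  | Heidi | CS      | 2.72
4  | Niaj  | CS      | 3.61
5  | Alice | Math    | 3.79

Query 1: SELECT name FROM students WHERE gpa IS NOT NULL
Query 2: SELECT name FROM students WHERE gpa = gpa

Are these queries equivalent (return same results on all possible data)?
Yes, equivalent

Both queries return: [('Alice',), ('Grace',), ('Heidi',), ('Niaj',)]

Reason: IS NOT NULL vs self-equality (both exclude NULLs)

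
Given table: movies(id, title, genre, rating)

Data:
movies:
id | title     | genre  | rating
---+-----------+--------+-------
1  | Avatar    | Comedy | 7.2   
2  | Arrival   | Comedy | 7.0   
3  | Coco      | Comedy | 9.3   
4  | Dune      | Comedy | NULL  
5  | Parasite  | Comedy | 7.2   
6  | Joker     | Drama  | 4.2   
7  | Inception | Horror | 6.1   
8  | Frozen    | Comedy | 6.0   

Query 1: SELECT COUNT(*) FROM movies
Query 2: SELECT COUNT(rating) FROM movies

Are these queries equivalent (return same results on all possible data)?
No, not equivalent

Query 1 returns: [(8,)]
Query 2 returns: [(7,)]

Reason: COUNT(*) includes NULLs, COUNT(column) excludes them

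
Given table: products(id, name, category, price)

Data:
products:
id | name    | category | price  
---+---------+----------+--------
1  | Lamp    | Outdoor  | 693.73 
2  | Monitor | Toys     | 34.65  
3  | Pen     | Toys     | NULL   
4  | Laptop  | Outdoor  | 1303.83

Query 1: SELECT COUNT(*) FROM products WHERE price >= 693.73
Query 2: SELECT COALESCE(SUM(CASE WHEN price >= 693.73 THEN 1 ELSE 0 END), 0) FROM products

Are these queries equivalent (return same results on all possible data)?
Yes, equivalent

Both queries return: [(2,)]

Reason: COUNT with WHERE vs conditional SUM (COALESCE handles empty-table NULL)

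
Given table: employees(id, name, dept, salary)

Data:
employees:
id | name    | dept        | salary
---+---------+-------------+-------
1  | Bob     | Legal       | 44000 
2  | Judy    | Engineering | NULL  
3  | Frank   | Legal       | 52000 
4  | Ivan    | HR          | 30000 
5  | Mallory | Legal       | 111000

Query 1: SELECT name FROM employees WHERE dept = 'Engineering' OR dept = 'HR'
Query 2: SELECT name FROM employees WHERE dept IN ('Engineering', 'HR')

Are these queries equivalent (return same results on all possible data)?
Yes, equivalent

Both queries return: [('Ivan',), ('Judy',)]

Reason: OR vs IN are equivalent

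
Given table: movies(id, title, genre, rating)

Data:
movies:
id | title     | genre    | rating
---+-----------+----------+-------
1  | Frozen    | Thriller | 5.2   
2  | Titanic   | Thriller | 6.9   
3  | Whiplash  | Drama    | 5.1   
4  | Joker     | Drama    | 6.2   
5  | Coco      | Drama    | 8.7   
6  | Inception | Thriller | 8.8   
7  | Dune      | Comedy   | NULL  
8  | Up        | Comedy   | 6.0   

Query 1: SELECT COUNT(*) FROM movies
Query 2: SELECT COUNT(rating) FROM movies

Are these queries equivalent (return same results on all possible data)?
No, not equivalent

Query 1 returns: [(8,)]
Query 2 returns: [(7,)]

Reason: COUNT(*) includes NULLs, COUNT(column) excludes them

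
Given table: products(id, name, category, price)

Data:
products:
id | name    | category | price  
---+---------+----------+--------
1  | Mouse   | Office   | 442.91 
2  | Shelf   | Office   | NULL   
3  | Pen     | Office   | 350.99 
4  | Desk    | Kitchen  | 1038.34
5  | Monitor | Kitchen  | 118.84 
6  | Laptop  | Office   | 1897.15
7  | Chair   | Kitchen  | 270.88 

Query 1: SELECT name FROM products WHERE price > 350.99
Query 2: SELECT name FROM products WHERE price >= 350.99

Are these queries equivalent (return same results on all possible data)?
No, not equivalent

Query 1 returns: [('Mouse',), ('Desk',), ('Laptop',)]
Query 2 returns: [('Mouse',), ('Pen',), ('Desk',), ('Laptop',)]

Reason: > vs >= gives different results when price = 350.99 exists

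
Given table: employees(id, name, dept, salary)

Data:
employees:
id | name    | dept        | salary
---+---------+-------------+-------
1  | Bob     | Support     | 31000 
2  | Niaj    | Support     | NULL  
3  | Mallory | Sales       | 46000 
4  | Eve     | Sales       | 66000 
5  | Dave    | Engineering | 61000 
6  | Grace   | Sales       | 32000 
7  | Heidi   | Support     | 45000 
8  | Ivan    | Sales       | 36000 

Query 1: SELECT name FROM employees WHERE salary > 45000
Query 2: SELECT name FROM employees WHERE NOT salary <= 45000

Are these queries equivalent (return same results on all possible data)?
Yes, equivalent

Both queries return: [('Dave',), ('Eve',), ('Mallory',)]

Reason: Both filter salary > 45000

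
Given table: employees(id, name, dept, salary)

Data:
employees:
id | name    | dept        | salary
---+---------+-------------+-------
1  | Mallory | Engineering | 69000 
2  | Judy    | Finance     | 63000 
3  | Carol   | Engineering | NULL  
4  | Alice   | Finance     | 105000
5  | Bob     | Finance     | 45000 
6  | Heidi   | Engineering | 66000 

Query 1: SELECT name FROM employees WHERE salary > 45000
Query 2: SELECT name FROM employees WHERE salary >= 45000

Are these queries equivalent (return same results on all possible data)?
No, not equivalent

Query 1 returns: [('Mallory',), ('Judy',), ('Alice',), ('Heidi',)]
Query 2 returns: [('Mallory',), ('Judy',), ('Alice',), ('Bob',), ('Heidi',)]

Reason: > vs >= gives different results when salary = 45000 exists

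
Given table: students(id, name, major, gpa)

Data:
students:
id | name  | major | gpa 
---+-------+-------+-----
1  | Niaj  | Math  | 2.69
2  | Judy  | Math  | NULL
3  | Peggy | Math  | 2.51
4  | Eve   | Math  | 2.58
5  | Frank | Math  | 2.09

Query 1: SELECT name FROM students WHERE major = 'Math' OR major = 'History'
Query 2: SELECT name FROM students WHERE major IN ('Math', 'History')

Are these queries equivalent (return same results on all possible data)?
Yes, equivalent

Both queries return: [('Eve',), ('Frank',), ('Judy',), ('Niaj',), ('Peggy',)]

Reason: OR vs IN are equivalent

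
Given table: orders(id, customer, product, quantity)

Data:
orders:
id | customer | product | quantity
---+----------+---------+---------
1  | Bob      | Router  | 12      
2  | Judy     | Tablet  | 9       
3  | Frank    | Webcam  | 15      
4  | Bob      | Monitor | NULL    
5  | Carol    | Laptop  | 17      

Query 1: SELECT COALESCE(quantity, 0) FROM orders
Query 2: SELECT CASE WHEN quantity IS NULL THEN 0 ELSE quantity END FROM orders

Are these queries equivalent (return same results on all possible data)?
Yes, equivalent

Both queries return: [(0,), (9,), (12,), (15,), (17,)]

Reason: COALESCE vs CASE for NULL handling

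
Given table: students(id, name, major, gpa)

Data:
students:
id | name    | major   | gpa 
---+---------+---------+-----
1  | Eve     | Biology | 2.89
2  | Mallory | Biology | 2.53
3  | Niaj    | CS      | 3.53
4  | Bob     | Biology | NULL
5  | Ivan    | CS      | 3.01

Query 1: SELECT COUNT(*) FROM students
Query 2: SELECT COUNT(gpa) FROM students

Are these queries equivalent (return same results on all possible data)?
No, not equivalent

Query 1 returns: [(5,)]
Query 2 returns: [(4,)]

Reason: COUNT(*) includes NULLs, COUNT(column) excludes them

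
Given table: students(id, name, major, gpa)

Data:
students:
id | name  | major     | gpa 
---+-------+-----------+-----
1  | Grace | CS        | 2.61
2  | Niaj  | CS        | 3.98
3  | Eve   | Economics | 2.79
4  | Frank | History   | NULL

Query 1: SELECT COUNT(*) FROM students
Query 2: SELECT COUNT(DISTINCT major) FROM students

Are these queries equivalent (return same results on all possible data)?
No, not equivalent

Query 1 returns: [(4,)]
Query 2 returns: [(3,)]

Reason: COUNT(*) counts rows, COUNT(DISTINCT major) counts unique majors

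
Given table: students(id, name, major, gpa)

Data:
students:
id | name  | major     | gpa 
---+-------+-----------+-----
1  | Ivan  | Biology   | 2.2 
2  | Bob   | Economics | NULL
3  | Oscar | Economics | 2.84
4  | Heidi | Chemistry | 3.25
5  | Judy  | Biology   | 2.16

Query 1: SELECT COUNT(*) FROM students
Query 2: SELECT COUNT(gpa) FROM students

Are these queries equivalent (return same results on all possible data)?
No, not equivalent

Query 1 returns: [(5,)]
Query 2 returns: [(4,)]

Reason: COUNT(*) includes NULLs, COUNT(column) excludes them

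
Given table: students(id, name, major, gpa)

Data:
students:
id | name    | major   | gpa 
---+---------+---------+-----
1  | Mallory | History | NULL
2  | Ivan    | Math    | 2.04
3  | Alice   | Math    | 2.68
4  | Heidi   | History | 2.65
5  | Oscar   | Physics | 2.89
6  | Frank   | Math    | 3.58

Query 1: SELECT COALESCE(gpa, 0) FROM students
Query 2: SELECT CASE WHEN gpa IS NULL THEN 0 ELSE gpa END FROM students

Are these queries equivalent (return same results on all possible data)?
Yes, equivalent

Both queries return: [(0,), (2.04,), (2.65,), (2.68,), (2.89,), (3.58,)]

Reason: COALESCE vs CASE for NULL handling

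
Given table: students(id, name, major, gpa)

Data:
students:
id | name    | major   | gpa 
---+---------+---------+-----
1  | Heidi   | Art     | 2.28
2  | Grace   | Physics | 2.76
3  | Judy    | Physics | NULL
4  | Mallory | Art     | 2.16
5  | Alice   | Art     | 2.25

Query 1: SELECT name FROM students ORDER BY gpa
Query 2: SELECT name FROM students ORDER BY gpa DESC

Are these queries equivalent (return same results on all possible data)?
No, not equivalent

Query 1 returns: [('Judy',), ('Mallory',), ('Alice',), ('Heidi',), ('Grace',)]
Query 2 returns: [('Grace',), ('Heidi',), ('Alice',), ('Mallory',), ('Judy',)]

Reason: ASC vs DESC gives opposite ordering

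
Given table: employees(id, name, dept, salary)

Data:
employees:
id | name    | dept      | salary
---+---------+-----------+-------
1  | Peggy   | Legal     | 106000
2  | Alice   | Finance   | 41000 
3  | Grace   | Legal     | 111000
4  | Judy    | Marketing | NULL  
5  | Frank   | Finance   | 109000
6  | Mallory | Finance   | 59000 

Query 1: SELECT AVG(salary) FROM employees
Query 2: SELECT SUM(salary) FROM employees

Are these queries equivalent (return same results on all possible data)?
No, not equivalent

Query 1 returns: [(85200.0,)]
Query 2 returns: [(426000,)]

Reason: AVG vs SUM give different aggregate values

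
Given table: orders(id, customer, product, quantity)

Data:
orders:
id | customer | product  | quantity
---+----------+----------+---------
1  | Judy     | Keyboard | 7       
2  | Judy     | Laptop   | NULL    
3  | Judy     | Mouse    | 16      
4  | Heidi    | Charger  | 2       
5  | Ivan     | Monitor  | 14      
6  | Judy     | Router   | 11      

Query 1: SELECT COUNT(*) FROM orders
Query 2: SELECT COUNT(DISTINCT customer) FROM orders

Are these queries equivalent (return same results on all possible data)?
No, not equivalent

Query 1 returns: [(6,)]
Query 2 returns: [(3,)]

Reason: COUNT(*) counts rows, COUNT(DISTINCT customer) counts unique customers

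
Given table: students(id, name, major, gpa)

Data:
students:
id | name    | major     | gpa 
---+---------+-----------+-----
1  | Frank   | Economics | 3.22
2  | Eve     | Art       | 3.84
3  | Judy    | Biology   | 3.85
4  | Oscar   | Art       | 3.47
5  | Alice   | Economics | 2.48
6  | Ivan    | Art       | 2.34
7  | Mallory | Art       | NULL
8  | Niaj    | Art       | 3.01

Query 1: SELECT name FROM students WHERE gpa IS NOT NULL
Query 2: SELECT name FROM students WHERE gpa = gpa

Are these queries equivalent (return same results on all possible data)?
Yes, equivalent

Both queries return: [('Alice',), ('Eve',), ('Frank',), ('Ivan',), ('Judy',), ('Niaj',), ('Oscar',)]

Reason: IS NOT NULL vs self-equality (both exclude NULLs)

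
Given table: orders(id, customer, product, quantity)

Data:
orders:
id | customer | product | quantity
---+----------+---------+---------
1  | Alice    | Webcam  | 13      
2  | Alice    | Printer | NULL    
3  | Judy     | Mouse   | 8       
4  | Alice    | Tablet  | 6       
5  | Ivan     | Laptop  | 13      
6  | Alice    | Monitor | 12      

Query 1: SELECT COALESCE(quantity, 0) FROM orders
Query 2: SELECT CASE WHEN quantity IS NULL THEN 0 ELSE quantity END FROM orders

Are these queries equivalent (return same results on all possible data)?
Yes, equivalent

Both queries return: [(0,), (6,), (8,), (12,), (13,), (13,)]

Reason: COALESCE vs CASE for NULL handling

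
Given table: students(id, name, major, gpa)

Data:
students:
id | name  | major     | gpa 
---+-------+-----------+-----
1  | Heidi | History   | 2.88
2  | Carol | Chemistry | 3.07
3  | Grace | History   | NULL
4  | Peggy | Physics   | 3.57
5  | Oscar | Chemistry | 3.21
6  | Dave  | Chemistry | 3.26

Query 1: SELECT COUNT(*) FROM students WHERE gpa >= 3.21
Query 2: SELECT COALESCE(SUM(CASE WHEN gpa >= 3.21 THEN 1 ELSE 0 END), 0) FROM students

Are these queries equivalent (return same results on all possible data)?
Yes, equivalent

Both queries return: [(3,)]

Reason: COUNT with WHERE vs conditional SUM (COALESCE handles empty-table NULL)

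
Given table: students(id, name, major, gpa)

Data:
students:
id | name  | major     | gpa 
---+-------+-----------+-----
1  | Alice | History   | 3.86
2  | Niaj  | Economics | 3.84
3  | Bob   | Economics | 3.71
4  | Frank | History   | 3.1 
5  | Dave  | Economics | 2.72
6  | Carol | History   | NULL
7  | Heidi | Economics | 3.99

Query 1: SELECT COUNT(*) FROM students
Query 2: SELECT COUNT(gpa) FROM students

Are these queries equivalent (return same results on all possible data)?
No, not equivalent

Query 1 returns: [(7,)]
Query 2 returns: [(6,)]

Reason: COUNT(*) includes NULLs, COUNT(column) excludes them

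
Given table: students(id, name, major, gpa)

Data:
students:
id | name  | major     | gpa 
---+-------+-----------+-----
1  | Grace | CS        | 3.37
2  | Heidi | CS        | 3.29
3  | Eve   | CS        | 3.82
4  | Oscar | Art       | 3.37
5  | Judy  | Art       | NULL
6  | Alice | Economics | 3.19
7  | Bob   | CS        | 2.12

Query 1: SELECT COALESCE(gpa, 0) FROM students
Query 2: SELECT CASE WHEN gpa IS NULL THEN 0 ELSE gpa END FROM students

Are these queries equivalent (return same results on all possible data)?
Yes, equivalent

Both queries return: [(0,), (2.12,), (3.19,), (3.29,), (3.37,), (3.37,), (3.82,)]

Reason: COALESCE vs CASE for NULL handling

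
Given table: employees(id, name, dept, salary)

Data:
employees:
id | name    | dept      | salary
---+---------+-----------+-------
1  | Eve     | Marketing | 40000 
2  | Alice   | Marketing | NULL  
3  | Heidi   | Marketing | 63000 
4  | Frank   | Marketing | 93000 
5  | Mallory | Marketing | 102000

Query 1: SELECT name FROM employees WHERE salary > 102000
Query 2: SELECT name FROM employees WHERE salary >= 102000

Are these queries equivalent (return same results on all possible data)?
No, not equivalent

Query 1 returns: []
Query 2 returns: [('Mallory',)]

Reason: > vs >= gives different results when salary = 102000 exists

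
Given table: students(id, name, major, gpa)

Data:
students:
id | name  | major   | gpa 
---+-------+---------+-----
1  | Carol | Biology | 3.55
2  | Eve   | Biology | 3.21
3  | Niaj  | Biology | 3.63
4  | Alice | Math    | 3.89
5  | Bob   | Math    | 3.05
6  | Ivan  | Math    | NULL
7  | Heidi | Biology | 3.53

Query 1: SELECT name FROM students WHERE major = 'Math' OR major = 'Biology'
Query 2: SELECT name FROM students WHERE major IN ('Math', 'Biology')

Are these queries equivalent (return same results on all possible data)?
Yes, equivalent

Both queries return: [('Alice',), ('Bob',), ('Carol',), ('Eve',), ('Heidi',), ('Ivan',), ('Niaj',)]

Reason: OR vs IN are equivalent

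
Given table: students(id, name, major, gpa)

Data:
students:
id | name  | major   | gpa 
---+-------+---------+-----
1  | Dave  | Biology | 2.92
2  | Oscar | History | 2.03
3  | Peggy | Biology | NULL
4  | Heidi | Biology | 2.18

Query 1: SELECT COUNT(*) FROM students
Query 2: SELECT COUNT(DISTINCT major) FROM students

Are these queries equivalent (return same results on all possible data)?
No, not equivalent

Query 1 returns: [(4,)]
Query 2 returns: [(2,)]

Reason: COUNT(*) counts rows, COUNT(DISTINCT major) counts unique majors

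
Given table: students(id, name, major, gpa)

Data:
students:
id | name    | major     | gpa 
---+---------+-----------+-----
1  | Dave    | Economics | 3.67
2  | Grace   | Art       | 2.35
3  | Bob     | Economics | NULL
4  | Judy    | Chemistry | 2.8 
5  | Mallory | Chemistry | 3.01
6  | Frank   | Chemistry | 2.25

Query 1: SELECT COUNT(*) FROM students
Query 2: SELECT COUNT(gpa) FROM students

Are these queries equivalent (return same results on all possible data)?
No, not equivalent

Query 1 returns: [(6,)]
Query 2 returns: [(5,)]

Reason: COUNT(*) includes NULLs, COUNT(column) excludes them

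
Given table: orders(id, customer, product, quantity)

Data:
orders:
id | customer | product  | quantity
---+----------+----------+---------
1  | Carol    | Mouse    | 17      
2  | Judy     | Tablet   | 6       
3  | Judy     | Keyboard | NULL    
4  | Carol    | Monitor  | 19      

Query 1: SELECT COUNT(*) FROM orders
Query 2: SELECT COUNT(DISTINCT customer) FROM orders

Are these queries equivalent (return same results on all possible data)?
No, not equivalent

Query 1 returns: [(4,)]
Query 2 returns: [(2,)]

Reason: COUNT(*) counts rows, COUNT(DISTINCT customer) counts unique customers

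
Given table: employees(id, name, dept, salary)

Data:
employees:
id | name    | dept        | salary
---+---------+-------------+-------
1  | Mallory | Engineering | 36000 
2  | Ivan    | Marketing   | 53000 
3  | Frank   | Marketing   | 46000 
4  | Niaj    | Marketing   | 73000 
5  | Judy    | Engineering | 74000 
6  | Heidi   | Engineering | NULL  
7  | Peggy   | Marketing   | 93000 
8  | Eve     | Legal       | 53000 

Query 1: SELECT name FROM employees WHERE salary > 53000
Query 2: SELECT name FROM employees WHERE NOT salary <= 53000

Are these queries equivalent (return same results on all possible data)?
Yes, equivalent

Both queries return: [('Judy',), ('Niaj',), ('Peggy',)]

Reason: Both filter salary > 53000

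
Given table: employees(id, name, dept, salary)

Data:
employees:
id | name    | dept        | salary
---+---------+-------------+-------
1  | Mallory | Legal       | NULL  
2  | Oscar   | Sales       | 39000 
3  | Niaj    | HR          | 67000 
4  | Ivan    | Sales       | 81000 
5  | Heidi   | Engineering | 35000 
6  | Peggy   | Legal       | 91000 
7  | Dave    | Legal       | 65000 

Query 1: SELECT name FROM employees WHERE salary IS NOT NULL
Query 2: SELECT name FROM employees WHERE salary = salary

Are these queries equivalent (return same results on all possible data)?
Yes, equivalent

Both queries return: [('Dave',), ('Heidi',), ('Ivan',), ('Niaj',), ('Oscar',), ('Peggy',)]

Reason: IS NOT NULL vs self-equality (both exclude NULLs)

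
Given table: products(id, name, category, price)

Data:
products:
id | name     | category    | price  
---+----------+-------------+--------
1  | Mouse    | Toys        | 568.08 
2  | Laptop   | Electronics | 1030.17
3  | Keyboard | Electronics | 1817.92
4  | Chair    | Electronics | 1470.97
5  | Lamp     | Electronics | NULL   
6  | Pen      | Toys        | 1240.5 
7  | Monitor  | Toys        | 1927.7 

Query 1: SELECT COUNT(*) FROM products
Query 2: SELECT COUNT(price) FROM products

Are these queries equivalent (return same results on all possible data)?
No, not equivalent

Query 1 returns: [(7,)]
Query 2 returns: [(6,)]

Reason: COUNT(*) includes NULLs, COUNT(column) excludes them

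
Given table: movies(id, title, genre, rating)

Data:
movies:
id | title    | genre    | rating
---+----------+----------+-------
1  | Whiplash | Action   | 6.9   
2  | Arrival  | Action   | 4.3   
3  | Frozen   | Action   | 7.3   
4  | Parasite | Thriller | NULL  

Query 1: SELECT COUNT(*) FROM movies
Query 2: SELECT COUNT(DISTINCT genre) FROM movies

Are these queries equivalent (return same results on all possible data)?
No, not equivalent

Query 1 returns: [(4,)]
Query 2 returns: [(2,)]

Reason: COUNT(*) counts rows, COUNT(DISTINCT genre) counts unique genres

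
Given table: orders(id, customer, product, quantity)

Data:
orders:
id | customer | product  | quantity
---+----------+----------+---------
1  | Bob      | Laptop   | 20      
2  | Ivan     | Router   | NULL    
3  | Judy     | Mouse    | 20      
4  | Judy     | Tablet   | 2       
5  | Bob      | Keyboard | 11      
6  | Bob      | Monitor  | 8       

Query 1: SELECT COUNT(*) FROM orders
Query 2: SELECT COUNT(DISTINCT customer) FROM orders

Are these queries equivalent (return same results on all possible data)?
No, not equivalent

Query 1 returns: [(6,)]
Query 2 returns: [(3,)]

Reason: COUNT(*) counts rows, COUNT(DISTINCT customer) counts unique customers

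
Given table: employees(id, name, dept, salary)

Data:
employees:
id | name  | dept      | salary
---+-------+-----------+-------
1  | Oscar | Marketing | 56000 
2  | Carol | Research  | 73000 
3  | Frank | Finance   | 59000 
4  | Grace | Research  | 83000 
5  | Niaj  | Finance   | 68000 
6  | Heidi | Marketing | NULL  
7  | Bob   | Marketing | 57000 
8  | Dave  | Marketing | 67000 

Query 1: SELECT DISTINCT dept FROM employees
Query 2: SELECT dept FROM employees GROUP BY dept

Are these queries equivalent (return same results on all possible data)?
Yes, equivalent

Both queries return: [('Finance',), ('Marketing',), ('Research',)]

Reason: Both get unique depts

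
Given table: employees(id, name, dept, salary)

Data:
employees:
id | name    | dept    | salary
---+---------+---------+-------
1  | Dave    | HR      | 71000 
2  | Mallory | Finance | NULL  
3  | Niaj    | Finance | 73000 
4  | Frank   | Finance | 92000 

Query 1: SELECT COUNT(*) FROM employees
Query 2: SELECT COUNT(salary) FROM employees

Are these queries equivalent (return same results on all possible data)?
No, not equivalent

Query 1 returns: [(4,)]
Query 2 returns: [(3,)]

Reason: COUNT(*) includes NULLs, COUNT(column) excludes them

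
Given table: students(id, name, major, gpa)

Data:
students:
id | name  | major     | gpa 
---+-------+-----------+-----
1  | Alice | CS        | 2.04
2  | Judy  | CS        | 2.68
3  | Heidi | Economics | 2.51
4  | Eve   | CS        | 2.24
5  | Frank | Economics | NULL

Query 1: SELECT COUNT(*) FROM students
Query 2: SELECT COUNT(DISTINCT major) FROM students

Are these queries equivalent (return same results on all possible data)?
No, not equivalent

Query 1 returns: [(5,)]
Query 2 returns: [(2,)]

Reason: COUNT(*) counts rows, COUNT(DISTINCT major) counts unique majors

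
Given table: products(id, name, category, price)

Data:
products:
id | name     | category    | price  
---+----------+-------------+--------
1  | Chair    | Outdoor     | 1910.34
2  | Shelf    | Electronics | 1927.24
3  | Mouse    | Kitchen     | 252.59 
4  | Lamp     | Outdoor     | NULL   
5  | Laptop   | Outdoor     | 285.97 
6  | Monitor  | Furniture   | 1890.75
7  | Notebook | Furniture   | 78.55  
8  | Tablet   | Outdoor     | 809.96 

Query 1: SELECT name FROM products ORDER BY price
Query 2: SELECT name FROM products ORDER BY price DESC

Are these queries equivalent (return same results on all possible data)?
No, not equivalent

Query 1 returns: [('Lamp',), ('Notebook',), ('Mouse',), ('Laptop',), ('Tablet',), ('Monitor',), ('Chair',), ('Shelf',)]
Query 2 returns: [('Shelf',), ('Chair',), ('Monitor',), ('Tablet',), ('Laptop',), ('Mouse',), ('Notebook',), ('Lamp',)]

Reason: ASC vs DESC gives opposite ordering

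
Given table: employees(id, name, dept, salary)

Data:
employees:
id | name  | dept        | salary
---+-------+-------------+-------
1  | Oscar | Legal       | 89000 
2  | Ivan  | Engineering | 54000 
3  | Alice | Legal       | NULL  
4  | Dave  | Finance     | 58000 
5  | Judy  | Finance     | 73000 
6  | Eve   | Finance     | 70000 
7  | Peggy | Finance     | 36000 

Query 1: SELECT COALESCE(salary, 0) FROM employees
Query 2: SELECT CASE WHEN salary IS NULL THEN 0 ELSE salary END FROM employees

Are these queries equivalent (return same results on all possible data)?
Yes, equivalent

Both queries return: [(0,), (36000,), (54000,), (58000,), (70000,), (73000,), (89000,)]

Reason: COALESCE vs CASE for NULL handling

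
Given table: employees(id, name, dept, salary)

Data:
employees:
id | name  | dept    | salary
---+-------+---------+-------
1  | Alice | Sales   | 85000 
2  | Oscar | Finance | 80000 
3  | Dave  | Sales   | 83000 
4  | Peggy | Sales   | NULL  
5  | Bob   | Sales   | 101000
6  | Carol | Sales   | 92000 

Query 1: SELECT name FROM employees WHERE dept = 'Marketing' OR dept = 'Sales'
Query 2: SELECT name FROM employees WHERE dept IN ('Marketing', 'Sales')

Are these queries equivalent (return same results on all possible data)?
Yes, equivalent

Both queries return: [('Alice',), ('Bob',), ('Carol',), ('Dave',), ('Peggy',)]

Reason: OR vs IN are equivalent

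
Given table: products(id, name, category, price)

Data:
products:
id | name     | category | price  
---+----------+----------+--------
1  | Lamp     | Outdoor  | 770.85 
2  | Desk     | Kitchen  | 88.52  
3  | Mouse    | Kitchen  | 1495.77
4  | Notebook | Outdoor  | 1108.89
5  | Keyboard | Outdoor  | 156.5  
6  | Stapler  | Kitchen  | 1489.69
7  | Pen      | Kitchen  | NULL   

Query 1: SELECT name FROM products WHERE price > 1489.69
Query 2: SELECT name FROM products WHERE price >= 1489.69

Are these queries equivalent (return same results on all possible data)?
No, not equivalent

Query 1 returns: [('Mouse',)]
Query 2 returns: [('Mouse',), ('Stapler',)]

Reason: > vs >= gives different results when price = 1489.69 exists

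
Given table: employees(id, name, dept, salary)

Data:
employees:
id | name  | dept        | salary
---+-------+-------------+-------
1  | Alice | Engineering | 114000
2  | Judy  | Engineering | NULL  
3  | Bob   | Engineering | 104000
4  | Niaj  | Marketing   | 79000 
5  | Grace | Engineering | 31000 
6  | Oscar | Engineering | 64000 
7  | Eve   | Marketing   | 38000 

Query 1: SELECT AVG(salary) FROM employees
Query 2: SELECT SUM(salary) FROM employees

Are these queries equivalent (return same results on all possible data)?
No, not equivalent

Query 1 returns: [(71666.66666666667,)]
Query 2 returns: [(430000,)]

Reason: AVG vs SUM give different aggregate values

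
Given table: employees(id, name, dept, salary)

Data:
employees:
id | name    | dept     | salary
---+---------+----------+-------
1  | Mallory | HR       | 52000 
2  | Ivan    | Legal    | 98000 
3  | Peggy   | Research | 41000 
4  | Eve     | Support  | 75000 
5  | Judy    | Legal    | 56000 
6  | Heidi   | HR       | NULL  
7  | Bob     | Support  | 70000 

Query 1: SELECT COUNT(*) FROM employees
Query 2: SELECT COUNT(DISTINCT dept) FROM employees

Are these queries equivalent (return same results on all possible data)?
No, not equivalent

Query 1 returns: [(7,)]
Query 2 returns: [(4,)]

Reason: COUNT(*) counts rows, COUNT(DISTINCT dept) counts unique depts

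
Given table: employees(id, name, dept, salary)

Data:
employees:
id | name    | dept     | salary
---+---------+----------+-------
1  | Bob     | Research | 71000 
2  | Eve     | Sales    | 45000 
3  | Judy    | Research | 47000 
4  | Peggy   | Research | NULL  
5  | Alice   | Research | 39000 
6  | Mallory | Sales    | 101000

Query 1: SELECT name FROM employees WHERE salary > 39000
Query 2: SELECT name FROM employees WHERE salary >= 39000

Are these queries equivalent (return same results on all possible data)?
No, not equivalent

Query 1 returns: [('Bob',), ('Eve',), ('Judy',), ('Mallory',)]
Query 2 returns: [('Bob',), ('Eve',), ('Judy',), ('Alice',), ('Mallory',)]

Reason: > vs >= gives different results when salary = 39000 exists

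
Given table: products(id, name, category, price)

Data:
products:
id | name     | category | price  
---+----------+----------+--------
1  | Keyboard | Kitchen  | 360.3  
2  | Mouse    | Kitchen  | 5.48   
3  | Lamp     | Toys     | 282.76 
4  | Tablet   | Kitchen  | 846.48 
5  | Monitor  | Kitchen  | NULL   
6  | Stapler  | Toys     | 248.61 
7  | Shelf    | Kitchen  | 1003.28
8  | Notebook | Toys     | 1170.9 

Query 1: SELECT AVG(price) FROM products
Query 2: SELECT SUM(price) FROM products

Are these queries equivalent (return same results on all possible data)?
No, not equivalent

Query 1 returns: [(559.6871428571428,)]
Query 2 returns: [(3917.81,)]

Reason: AVG vs SUM give different aggregate values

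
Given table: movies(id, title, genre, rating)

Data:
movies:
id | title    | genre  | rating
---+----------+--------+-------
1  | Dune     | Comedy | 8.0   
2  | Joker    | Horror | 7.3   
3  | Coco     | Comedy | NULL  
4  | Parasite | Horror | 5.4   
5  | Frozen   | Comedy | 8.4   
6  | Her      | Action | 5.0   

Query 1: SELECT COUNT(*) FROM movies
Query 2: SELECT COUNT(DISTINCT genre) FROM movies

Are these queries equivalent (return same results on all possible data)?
No, not equivalent

Query 1 returns: [(6,)]
Query 2 returns: [(3,)]

Reason: COUNT(*) counts rows, COUNT(DISTINCT genre) counts unique genres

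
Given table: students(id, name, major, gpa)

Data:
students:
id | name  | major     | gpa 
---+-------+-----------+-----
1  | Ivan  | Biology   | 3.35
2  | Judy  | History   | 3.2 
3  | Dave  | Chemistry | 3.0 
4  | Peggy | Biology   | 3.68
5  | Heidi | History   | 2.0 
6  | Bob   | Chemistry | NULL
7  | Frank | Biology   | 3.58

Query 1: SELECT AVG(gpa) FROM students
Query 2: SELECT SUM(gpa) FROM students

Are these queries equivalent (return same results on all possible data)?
No, not equivalent

Query 1 returns: [(3.1350000000000002,)]
Query 2 returns: [(18.810000000000002,)]

Reason: AVG vs SUM give different aggregate values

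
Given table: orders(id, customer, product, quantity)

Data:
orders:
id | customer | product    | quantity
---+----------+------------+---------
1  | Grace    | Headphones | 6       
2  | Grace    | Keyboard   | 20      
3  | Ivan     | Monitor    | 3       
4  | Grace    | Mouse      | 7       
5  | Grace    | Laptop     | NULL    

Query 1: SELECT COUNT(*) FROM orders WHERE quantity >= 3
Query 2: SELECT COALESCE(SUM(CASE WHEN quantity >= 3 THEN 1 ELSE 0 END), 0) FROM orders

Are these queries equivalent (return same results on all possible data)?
Yes, equivalent

Both queries return: [(4,)]

Reason: COUNT with WHERE vs conditional SUM (COALESCE handles empty-table NULL)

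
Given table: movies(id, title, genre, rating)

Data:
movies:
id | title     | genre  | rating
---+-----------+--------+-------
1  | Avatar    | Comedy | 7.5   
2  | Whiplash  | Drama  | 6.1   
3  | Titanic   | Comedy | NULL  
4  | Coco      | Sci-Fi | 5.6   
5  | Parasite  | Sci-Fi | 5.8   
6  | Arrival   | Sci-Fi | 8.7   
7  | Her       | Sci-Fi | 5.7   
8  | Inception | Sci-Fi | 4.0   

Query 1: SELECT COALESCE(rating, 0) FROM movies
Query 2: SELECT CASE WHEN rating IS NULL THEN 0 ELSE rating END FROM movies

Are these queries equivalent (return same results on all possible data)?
Yes, equivalent

Both queries return: [(0,), (4.0,), (5.6,), (5.7,), (5.8,), (6.1,), (7.5,), (8.7,)]

Reason: COALESCE vs CASE for NULL handling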